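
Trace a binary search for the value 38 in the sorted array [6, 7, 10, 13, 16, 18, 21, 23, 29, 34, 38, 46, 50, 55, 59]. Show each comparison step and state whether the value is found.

Binary search for 38 in [6, 7, 10, 13, 16, 18, 21, 23, 29, 34, 38, 46, 50, 55, 59]:

lo=0, hi=14, mid=7, arr[mid]=23 -> 23 < 38, search right half
lo=8, hi=14, mid=11, arr[mid]=46 -> 46 > 38, search left half
lo=8, hi=10, mid=9, arr[mid]=34 -> 34 < 38, search right half
lo=10, hi=10, mid=10, arr[mid]=38 -> Found target at index 10!

Binary search finds 38 at index 10 after 4 comparisons. The search repeatedly halves the search space by comparing with the middle element.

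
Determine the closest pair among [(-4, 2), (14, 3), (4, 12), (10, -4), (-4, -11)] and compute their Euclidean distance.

Computing all pairwise distances among 5 points:

d((-4, 2), (14, 3)) = 18.0278
d((-4, 2), (4, 12)) = 12.8062
d((-4, 2), (10, -4)) = 15.2315
d((-4, 2), (-4, -11)) = 13.0
d((14, 3), (4, 12)) = 13.4536
d((14, 3), (10, -4)) = 8.0623 <-- minimum
d((14, 3), (-4, -11)) = 22.8035
d((4, 12), (10, -4)) = 17.088
d((4, 12), (-4, -11)) = 24.3516
d((10, -4), (-4, -11)) = 15.6525

Closest pair: (14, 3) and (10, -4) with distance 8.0623

The closest pair is (14, 3) and (10, -4) with Euclidean distance 8.0623. For 5 points, brute-force pairwise comparison is shown above. For large n, the divide-and-conquer algorithm (sort by x, recurse on halves, check the dividing strip) achieves O(n log n).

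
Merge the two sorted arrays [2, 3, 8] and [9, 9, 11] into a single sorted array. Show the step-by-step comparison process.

Merging process:

Compare 2 vs 9: take 2 from left. Merged: [2]
Compare 3 vs 9: take 3 from left. Merged: [2, 3]
Compare 8 vs 9: take 8 from left. Merged: [2, 3, 8]
Append remaining from right: [9, 9, 11]. Merged: [2, 3, 8, 9, 9, 11]

Final merged array: [2, 3, 8, 9, 9, 11]
Total comparisons: 3

The merged array is [2, 3, 8, 9, 9, 11], requiring 3 comparisons. The merge step runs in O(n) time where n is the total number of elements.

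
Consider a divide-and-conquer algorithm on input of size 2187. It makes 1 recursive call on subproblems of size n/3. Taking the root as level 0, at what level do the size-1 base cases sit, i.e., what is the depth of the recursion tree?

For divide and conquer with division factor 3:

Problem sizes at each level:
Level 0: 2187
Level 1: 729
Level 2: 243
Level 3: 81
Level 4: 27
Level 5: 9
Level 6: 3
Level 7: 1

The root is level 0 and the size-1 base case is level 7 (the tree spans levels 0 through 7, i.e. 8 levels counting the root), so the depth is the number of divisions: log_3(2187) = 7

The recursion tree depth is log_3(2187) = 7. At each level, the problem size is divided by 3, so it takes 7 divisions to reduce to a base case of size 1. The algorithm makes 1 recursive call at each level.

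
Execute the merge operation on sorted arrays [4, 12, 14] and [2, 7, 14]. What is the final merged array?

Merging process:

Compare 4 vs 2: take 2 from right. Merged: [2]
Compare 4 vs 7: take 4 from left. Merged: [2, 4]
Compare 12 vs 7: take 7 from right. Merged: [2, 4, 7]
Compare 12 vs 14: take 12 from left. Merged: [2, 4, 7, 12]
Compare 14 vs 14: take 14 from left. Merged: [2, 4, 7, 12, 14]
Append remaining from right: [14]. Merged: [2, 4, 7, 12, 14, 14]

Final merged array: [2, 4, 7, 12, 14, 14]
Total comparisons: 5

The merged array is [2, 4, 7, 12, 14, 14], requiring 5 comparisons. The merge step runs in O(n) time where n is the total number of elements.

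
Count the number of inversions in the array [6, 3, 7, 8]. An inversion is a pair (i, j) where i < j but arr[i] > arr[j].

Finding inversions in [6, 3, 7, 8]:

(0, 1): arr[0]=6 > arr[1]=3

Total inversions: 1

The array has 1 inversion(s): (0,1). Each pair (i,j) satisfies i < j and arr[i] > arr[j].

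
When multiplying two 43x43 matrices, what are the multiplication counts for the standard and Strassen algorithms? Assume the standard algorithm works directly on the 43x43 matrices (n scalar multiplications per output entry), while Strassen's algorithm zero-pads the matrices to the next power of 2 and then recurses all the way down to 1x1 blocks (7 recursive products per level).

Matrix multiplication for 43x43 matrices:

Strassen's algorithm requires power-of-2 dimensions. Pad 43x43 to 64x64 (next power of 2).

Standard algorithm: 43^3 = 79507 multiplications
Strassen's algorithm: 7^(log2(64)) = 7^6 = 117649 multiplications
Difference: 79507 - 117649 = -38142 (Strassen uses MORE here due to padding overhead — for small or just-over-power-of-2 n, padding can outweigh the per-level savings)

Standard: 79507 multiplications (43^3). Strassen: 117649 multiplications (7^6, after padding to 64x64). Strassen reduces 8 recursive multiplications to 7 at each level.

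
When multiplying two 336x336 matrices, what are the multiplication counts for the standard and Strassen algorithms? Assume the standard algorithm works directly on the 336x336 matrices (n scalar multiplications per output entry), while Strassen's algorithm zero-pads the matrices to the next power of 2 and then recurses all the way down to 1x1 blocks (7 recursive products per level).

Matrix multiplication for 336x336 matrices:

Strassen's algorithm requires power-of-2 dimensions. Pad 336x336 to 512x512 (next power of 2).

Standard algorithm: 336^3 = 37933056 multiplications
Strassen's algorithm: 7^(log2(512)) = 7^9 = 40353607 multiplications
Difference: 37933056 - 40353607 = -2420551 (Strassen uses MORE here due to padding overhead — for small or just-over-power-of-2 n, padding can outweigh the per-level savings)

Standard: 37933056 multiplications (336^3). Strassen: 40353607 multiplications (7^9, after padding to 512x512). Strassen reduces 8 recursive multiplications to 7 at each level.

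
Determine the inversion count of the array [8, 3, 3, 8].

Finding inversions in [8, 3, 3, 8]:

(0, 1): arr[0]=8 > arr[1]=3
(0, 2): arr[0]=8 > arr[2]=3

Total inversions: 2

The array has 2 inversion(s): (0,1), (0,2). Each pair (i,j) satisfies i < j and arr[i] > arr[j].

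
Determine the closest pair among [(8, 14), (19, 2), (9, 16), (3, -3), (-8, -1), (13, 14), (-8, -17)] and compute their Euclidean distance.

Computing all pairwise distances among 7 points:

d((8, 14), (19, 2)) = 16.2788
d((8, 14), (9, 16)) = 2.2361 <-- minimum
d((8, 14), (3, -3)) = 17.72
d((8, 14), (-8, -1)) = 21.9317
d((8, 14), (13, 14)) = 5.0
d((8, 14), (-8, -17)) = 34.8855
d((19, 2), (9, 16)) = 17.2047
d((19, 2), (3, -3)) = 16.7631
d((19, 2), (-8, -1)) = 27.1662
d((19, 2), (13, 14)) = 13.4164
d((19, 2), (-8, -17)) = 33.0151
d((9, 16), (3, -3)) = 19.9249
d((9, 16), (-8, -1)) = 24.0416
d((9, 16), (13, 14)) = 4.4721
d((9, 16), (-8, -17)) = 37.1214
d((3, -3), (-8, -1)) = 11.1803
d((3, -3), (13, 14)) = 19.7231
d((3, -3), (-8, -17)) = 17.8045
d((-8, -1), (13, 14)) = 25.807
d((-8, -1), (-8, -17)) = 16.0
d((13, 14), (-8, -17)) = 37.4433

Closest pair: (8, 14) and (9, 16) with distance 2.2361

The closest pair is (8, 14) and (9, 16) with Euclidean distance 2.2361. For 7 points, brute-force pairwise comparison is shown above. For large n, the divide-and-conquer algorithm (sort by x, recurse on halves, check the dividing strip) achieves O(n log n).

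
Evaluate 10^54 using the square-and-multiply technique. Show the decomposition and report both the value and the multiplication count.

Computing 10^54 by squaring (build up from 10^1; each line after the first costs one multiplication):

10^1 = 10
10^2 = (10^1)^2 = 10^2 = 100
10^3 = 10 * 10^2 = 10 * 100 = 1000
10^6 = (10^3)^2 = 1000^2 = 1000000
10^12 = (10^6)^2 = 1000000^2 = 1000000000000
10^13 = 10 * 10^12 = 10 * 1000000000000 = 10000000000000
10^26 = (10^13)^2 = 10000000000000^2 = 100000000000000000000000000
10^27 = 10 * 10^26 = 10 * 100000000000000000000000000 = 1000000000000000000000000000
10^54 = (10^27)^2 = 1000000000000000000000000000^2 = 1000000000000000000000000000000000000000000000000000000

Result: 1000000000000000000000000000000000000000000000000000000
Multiplications needed: 8 (8 lines after 10^1)

10^54 = 1000000000000000000000000000000000000000000000000000000. Using exponentiation by squaring, this requires 8 multiplications. The key idea: if the exponent is even, square the half-power; if odd, multiply by the base once.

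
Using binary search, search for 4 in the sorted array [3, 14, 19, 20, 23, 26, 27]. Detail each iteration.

Binary search for 4 in [3, 14, 19, 20, 23, 26, 27]:

lo=0, hi=6, mid=3, arr[mid]=20 -> 20 > 4, search left half
lo=0, hi=2, mid=1, arr[mid]=14 -> 14 > 4, search left half
lo=0, hi=0, mid=0, arr[mid]=3 -> 3 < 4, search right half
lo=1 > hi=0, target 4 not found

Binary search determines that 4 is not in the array after 3 comparisons. The search space was exhausted without finding the target.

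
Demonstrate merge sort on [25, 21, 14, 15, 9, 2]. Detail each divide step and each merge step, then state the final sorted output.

Merge sort trace:

Split: [25, 21, 14, 15, 9, 2] -> [25, 21, 14] and [15, 9, 2]
  Split: [25, 21, 14] -> [25] and [21, 14]
    Split: [21, 14] -> [21] and [14]
    Merge: [21] + [14] -> [14, 21]
  Merge: [25] + [14, 21] -> [14, 21, 25]
  Split: [15, 9, 2] -> [15] and [9, 2]
    Split: [9, 2] -> [9] and [2]
    Merge: [9] + [2] -> [2, 9]
  Merge: [15] + [2, 9] -> [2, 9, 15]
Merge: [14, 21, 25] + [2, 9, 15] -> [2, 9, 14, 15, 21, 25]

Final sorted array: [2, 9, 14, 15, 21, 25]

The merge sort proceeds by recursively splitting the array and merging sorted halves.
After all merges, the sorted array is [2, 9, 14, 15, 21, 25].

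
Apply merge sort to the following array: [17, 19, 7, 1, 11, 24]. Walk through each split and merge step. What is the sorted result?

Merge sort trace:

Split: [17, 19, 7, 1, 11, 24] -> [17, 19, 7] and [1, 11, 24]
  Split: [17, 19, 7] -> [17] and [19, 7]
    Split: [19, 7] -> [19] and [7]
    Merge: [19] + [7] -> [7, 19]
  Merge: [17] + [7, 19] -> [7, 17, 19]
  Split: [1, 11, 24] -> [1] and [11, 24]
    Split: [11, 24] -> [11] and [24]
    Merge: [11] + [24] -> [11, 24]
  Merge: [1] + [11, 24] -> [1, 11, 24]
Merge: [7, 17, 19] + [1, 11, 24] -> [1, 7, 11, 17, 19, 24]

Final sorted array: [1, 7, 11, 17, 19, 24]

The merge sort proceeds by recursively splitting the array and merging sorted halves.
After all merges, the sorted array is [1, 7, 11, 17, 19, 24].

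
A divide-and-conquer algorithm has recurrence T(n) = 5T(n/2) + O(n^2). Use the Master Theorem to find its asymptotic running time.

Master Theorem for T(n) = 5T(n/2) + O(n^2):

a = 5, b = 2, c = 2
log_b(a) = log_2(5) = 2.3219

Case 1: c = 2 < log_2(5) = 2.3219
T(n) = O(n^(log_2 5))

For T(n) = 5T(n/2) + O(n^2): log_2(5) = 2.3219. This is Case 1 of the Master Theorem (c < log_b(a), work dominated by leaves), giving O(n^(log_2 5)).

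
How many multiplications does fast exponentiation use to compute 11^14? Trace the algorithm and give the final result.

Computing 11^14 by squaring (build up from 11^1; each line after the first costs one multiplication):

11^1 = 11
11^2 = (11^1)^2 = 11^2 = 121
11^3 = 11 * 11^2 = 11 * 121 = 1331
11^6 = (11^3)^2 = 1331^2 = 1771561
11^7 = 11 * 11^6 = 11 * 1771561 = 19487171
11^14 = (11^7)^2 = 19487171^2 = 379749833583241

Result: 379749833583241
Multiplications needed: 5 (5 lines after 11^1)

11^14 = 379749833583241. Using exponentiation by squaring, this requires 5 multiplications. The key idea: if the exponent is even, square the half-power; if odd, multiply by the base once.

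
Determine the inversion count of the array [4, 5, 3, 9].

Finding inversions in [4, 5, 3, 9]:

(0, 2): arr[0]=4 > arr[2]=3
(1, 2): arr[1]=5 > arr[2]=3

Total inversions: 2

The array has 2 inversion(s): (0,2), (1,2). Each pair (i,j) satisfies i < j and arr[i] > arr[j].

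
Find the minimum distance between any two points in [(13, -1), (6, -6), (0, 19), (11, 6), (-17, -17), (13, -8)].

Computing all pairwise distances among 6 points:

d((13, -1), (6, -6)) = 8.6023
d((13, -1), (0, 19)) = 23.8537
d((13, -1), (11, 6)) = 7.2801
d((13, -1), (-17, -17)) = 34.0
d((13, -1), (13, -8)) = 7.0 <-- minimum
d((6, -6), (0, 19)) = 25.7099
d((6, -6), (11, 6)) = 13.0
d((6, -6), (-17, -17)) = 25.4951
d((6, -6), (13, -8)) = 7.2801
d((0, 19), (11, 6)) = 17.0294
d((0, 19), (-17, -17)) = 39.8121
d((0, 19), (13, -8)) = 29.9666
d((11, 6), (-17, -17)) = 36.2353
d((11, 6), (13, -8)) = 14.1421
d((-17, -17), (13, -8)) = 31.3209

Closest pair: (13, -1) and (13, -8) with distance 7.0

The closest pair is (13, -1) and (13, -8) with Euclidean distance 7.0. For 6 points, brute-force pairwise comparison is shown above. For large n, the divide-and-conquer algorithm (sort by x, recurse on halves, check the dividing strip) achieves O(n log n).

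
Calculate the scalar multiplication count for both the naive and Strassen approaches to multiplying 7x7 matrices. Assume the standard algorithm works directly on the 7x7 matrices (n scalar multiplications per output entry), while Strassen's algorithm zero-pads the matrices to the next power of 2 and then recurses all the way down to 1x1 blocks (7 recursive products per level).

Matrix multiplication for 7x7 matrices:

Strassen's algorithm requires power-of-2 dimensions. Pad 7x7 to 8x8 (next power of 2).

Standard algorithm: 7^3 = 343 multiplications
Strassen's algorithm: 7^(log2(8)) = 7^3 = 343 multiplications
Savings: 343 - 343 = 0 multiplications

Standard: 343 multiplications (7^3). Strassen: 343 multiplications (7^3, after padding to 8x8). Strassen reduces 8 recursive multiplications to 7 at each level.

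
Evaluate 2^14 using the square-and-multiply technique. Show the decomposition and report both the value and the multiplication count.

Computing 2^14 by squaring (build up from 2^1; each line after the first costs one multiplication):

2^1 = 2
2^2 = (2^1)^2 = 2^2 = 4
2^3 = 2 * 2^2 = 2 * 4 = 8
2^6 = (2^3)^2 = 8^2 = 64
2^7 = 2 * 2^6 = 2 * 64 = 128
2^14 = (2^7)^2 = 128^2 = 16384

Result: 16384
Multiplications needed: 5 (5 lines after 2^1)

2^14 = 16384. Using exponentiation by squaring, this requires 5 multiplications. The key idea: if the exponent is even, square the half-power; if odd, multiply by the base once.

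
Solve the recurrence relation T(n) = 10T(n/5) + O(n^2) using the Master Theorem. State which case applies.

Master Theorem for T(n) = 10T(n/5) + O(n^2):

a = 10, b = 5, c = 2
log_b(a) = log_5(10) = 1.4307

Case 3: c = 2 > log_5(10) = 1.4307
T(n) = O(n^2) = O(n^2)

For T(n) = 10T(n/5) + O(n^2): log_5(10) = 1.4307. This is Case 3 of the Master Theorem (c > log_b(a), work dominated by root), giving O(n^2).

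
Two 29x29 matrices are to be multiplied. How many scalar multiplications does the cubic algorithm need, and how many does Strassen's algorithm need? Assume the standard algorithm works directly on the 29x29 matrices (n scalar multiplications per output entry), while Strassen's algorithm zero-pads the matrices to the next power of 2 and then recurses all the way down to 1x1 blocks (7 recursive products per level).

Matrix multiplication for 29x29 matrices:

Strassen's algorithm requires power-of-2 dimensions. Pad 29x29 to 32x32 (next power of 2).

Standard algorithm: 29^3 = 24389 multiplications
Strassen's algorithm: 7^(log2(32)) = 7^5 = 16807 multiplications
Savings: 24389 - 16807 = 7582 multiplications

Standard: 24389 multiplications (29^3). Strassen: 16807 multiplications (7^5, after padding to 32x32). Strassen reduces 8 recursive multiplications to 7 at each level.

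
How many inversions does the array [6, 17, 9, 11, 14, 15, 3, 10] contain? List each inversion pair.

Finding inversions in [6, 17, 9, 11, 14, 15, 3, 10]:

(0, 6): arr[0]=6 > arr[6]=3
(1, 2): arr[1]=17 > arr[2]=9
(1, 3): arr[1]=17 > arr[3]=11
(1, 4): arr[1]=17 > arr[4]=14
(1, 5): arr[1]=17 > arr[5]=15
(1, 6): arr[1]=17 > arr[6]=3
(1, 7): arr[1]=17 > arr[7]=10
(2, 6): arr[2]=9 > arr[6]=3
(3, 6): arr[3]=11 > arr[6]=3
(3, 7): arr[3]=11 > arr[7]=10
(4, 6): arr[4]=14 > arr[6]=3
(4, 7): arr[4]=14 > arr[7]=10
(5, 6): arr[5]=15 > arr[6]=3
(5, 7): arr[5]=15 > arr[7]=10

Total inversions: 14

The array has 14 inversion(s): (0,6), (1,2), (1,3), (1,4), (1,5), (1,6), (1,7), (2,6), (3,6), (3,7), (4,6), (4,7), (5,6), (5,7). Each pair (i,j) satisfies i < j and arr[i] > arr[j].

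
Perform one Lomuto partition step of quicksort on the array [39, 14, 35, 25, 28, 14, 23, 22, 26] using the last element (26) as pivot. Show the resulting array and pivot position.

Lomuto partition with pivot = 26:

Initial array: [39, 14, 35, 25, 28, 14, 23, 22, 26]

arr[0]=39 > 26: no swap
arr[1]=14 <= 26: swap with position 0, array becomes [14, 39, 35, 25, 28, 14, 23, 22, 26]
arr[2]=35 > 26: no swap
arr[3]=25 <= 26: swap with position 1, array becomes [14, 25, 35, 39, 28, 14, 23, 22, 26]
arr[4]=28 > 26: no swap
arr[5]=14 <= 26: swap with position 2, array becomes [14, 25, 14, 39, 28, 35, 23, 22, 26]
arr[6]=23 <= 26: swap with position 3, array becomes [14, 25, 14, 23, 28, 35, 39, 22, 26]
arr[7]=22 <= 26: swap with position 4, array becomes [14, 25, 14, 23, 22, 35, 39, 28, 26]

Place pivot at position 5: [14, 25, 14, 23, 22, 26, 39, 28, 35]
Pivot position: 5

After partitioning with pivot 26, the array becomes [14, 25, 14, 23, 22, 26, 39, 28, 35]. The pivot is placed at index 5. All elements to the left of the pivot are <= 26, and all elements to the right are > 26.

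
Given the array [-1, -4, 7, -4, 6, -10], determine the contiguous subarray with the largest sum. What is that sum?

Using Kadane's algorithm on [-1, -4, 7, -4, 6, -10]:

Scanning through the array:
Position 1 (value -4): max_ending_here = -4, max_so_far = -1
Position 2 (value 7): max_ending_here = 7, max_so_far = 7
Position 3 (value -4): max_ending_here = 3, max_so_far = 7
Position 4 (value 6): max_ending_here = 9, max_so_far = 9
Position 5 (value -10): max_ending_here = -1, max_so_far = 9

Maximum subarray: [7, -4, 6]
Maximum sum: 9

The maximum subarray is [7, -4, 6] with sum 9. This subarray runs from index 2 to index 4.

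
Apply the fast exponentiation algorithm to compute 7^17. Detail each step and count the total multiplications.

Computing 7^17 by squaring (build up from 7^1; each line after the first costs one multiplication):

7^1 = 7
7^2 = (7^1)^2 = 7^2 = 49
7^4 = (7^2)^2 = 49^2 = 2401
7^8 = (7^4)^2 = 2401^2 = 5764801
7^16 = (7^8)^2 = 5764801^2 = 33232930569601
7^17 = 7 * 7^16 = 7 * 33232930569601 = 232630513987207

Result: 232630513987207
Multiplications needed: 5 (5 lines after 7^1)

7^17 = 232630513987207. Using exponentiation by squaring, this requires 5 multiplications. The key idea: if the exponent is even, square the half-power; if odd, multiply by the base once.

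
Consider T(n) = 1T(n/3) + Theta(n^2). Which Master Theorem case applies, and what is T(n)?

Master Theorem for T(n) = 1T(n/3) + O(n^2):

a = 1, b = 3, c = 2
log_b(a) = log_3(1) = 0.0000

Case 3: c = 2 > log_3(1) = 0.0000
T(n) = O(n^2) = O(n^2)

For T(n) = 1T(n/3) + O(n^2): log_3(1) = 0.0000. This is Case 3 of the Master Theorem (c > log_b(a), work dominated by root), giving O(n^2).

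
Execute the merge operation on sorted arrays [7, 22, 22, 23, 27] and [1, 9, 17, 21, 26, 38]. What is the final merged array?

Merging process:

Compare 7 vs 1: take 1 from right. Merged: [1]
Compare 7 vs 9: take 7 from left. Merged: [1, 7]
Compare 22 vs 9: take 9 from right. Merged: [1, 7, 9]
Compare 22 vs 17: take 17 from right. Merged: [1, 7, 9, 17]
Compare 22 vs 21: take 21 from right. Merged: [1, 7, 9, 17, 21]
Compare 22 vs 26: take 22 from left. Merged: [1, 7, 9, 17, 21, 22]
Compare 22 vs 26: take 22 from left. Merged: [1, 7, 9, 17, 21, 22, 22]
Compare 23 vs 26: take 23 from left. Merged: [1, 7, 9, 17, 21, 22, 22, 23]
Compare 27 vs 26: take 26 from right. Merged: [1, 7, 9, 17, 21, 22, 22, 23, 26]
Compare 27 vs 38: take 27 from left. Merged: [1, 7, 9, 17, 21, 22, 22, 23, 26, 27]
Append remaining from right: [38]. Merged: [1, 7, 9, 17, 21, 22, 22, 23, 26, 27, 38]

Final merged array: [1, 7, 9, 17, 21, 22, 22, 23, 26, 27, 38]
Total comparisons: 10

The merged array is [1, 7, 9, 17, 21, 22, 22, 23, 26, 27, 38], requiring 10 comparisons. The merge step runs in O(n) time where n is the total number of elements.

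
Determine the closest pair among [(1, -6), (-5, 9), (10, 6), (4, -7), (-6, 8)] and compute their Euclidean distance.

Computing all pairwise distances among 5 points:

d((1, -6), (-5, 9)) = 16.1555
d((1, -6), (10, 6)) = 15.0
d((1, -6), (4, -7)) = 3.1623
d((1, -6), (-6, 8)) = 15.6525
d((-5, 9), (10, 6)) = 15.2971
d((-5, 9), (4, -7)) = 18.3576
d((-5, 9), (-6, 8)) = 1.4142 <-- minimum
d((10, 6), (4, -7)) = 14.3178
d((10, 6), (-6, 8)) = 16.1245
d((4, -7), (-6, 8)) = 18.0278

Closest pair: (-5, 9) and (-6, 8) with distance 1.4142

The closest pair is (-5, 9) and (-6, 8) with Euclidean distance 1.4142. For 5 points, brute-force pairwise comparison is shown above. For large n, the divide-and-conquer algorithm (sort by x, recurse on halves, check the dividing strip) achieves O(n log n).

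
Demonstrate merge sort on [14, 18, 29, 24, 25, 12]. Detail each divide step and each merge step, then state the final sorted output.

Merge sort trace:

Split: [14, 18, 29, 24, 25, 12] -> [14, 18, 29] and [24, 25, 12]
  Split: [14, 18, 29] -> [14] and [18, 29]
    Split: [18, 29] -> [18] and [29]
    Merge: [18] + [29] -> [18, 29]
  Merge: [14] + [18, 29] -> [14, 18, 29]
  Split: [24, 25, 12] -> [24] and [25, 12]
    Split: [25, 12] -> [25] and [12]
    Merge: [25] + [12] -> [12, 25]
  Merge: [24] + [12, 25] -> [12, 24, 25]
Merge: [14, 18, 29] + [12, 24, 25] -> [12, 14, 18, 24, 25, 29]

Final sorted array: [12, 14, 18, 24, 25, 29]

The merge sort proceeds by recursively splitting the array and merging sorted halves.
After all merges, the sorted array is [12, 14, 18, 24, 25, 29].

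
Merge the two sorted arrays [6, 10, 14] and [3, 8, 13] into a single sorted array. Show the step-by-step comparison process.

Merging process:

Compare 6 vs 3: take 3 from right. Merged: [3]
Compare 6 vs 8: take 6 from left. Merged: [3, 6]
Compare 10 vs 8: take 8 from right. Merged: [3, 6, 8]
Compare 10 vs 13: take 10 from left. Merged: [3, 6, 8, 10]
Compare 14 vs 13: take 13 from right. Merged: [3, 6, 8, 10, 13]
Append remaining from left: [14]. Merged: [3, 6, 8, 10, 13, 14]

Final merged array: [3, 6, 8, 10, 13, 14]
Total comparisons: 5

The merged array is [3, 6, 8, 10, 13, 14], requiring 5 comparisons. The merge step runs in O(n) time where n is the total number of elements.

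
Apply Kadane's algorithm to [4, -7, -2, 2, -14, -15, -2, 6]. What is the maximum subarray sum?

Using Kadane's algorithm on [4, -7, -2, 2, -14, -15, -2, 6]:

Scanning through the array:
Position 1 (value -7): max_ending_here = -3, max_so_far = 4
Position 2 (value -2): max_ending_here = -2, max_so_far = 4
Position 3 (value 2): max_ending_here = 2, max_so_far = 4
Position 4 (value -14): max_ending_here = -12, max_so_far = 4
Position 5 (value -15): max_ending_here = -15, max_so_far = 4
Position 6 (value -2): max_ending_here = -2, max_so_far = 4
Position 7 (value 6): max_ending_here = 6, max_so_far = 6

Maximum subarray: [6]
Maximum sum: 6

The maximum subarray is [6] with sum 6. This subarray runs from index 7 to index 7.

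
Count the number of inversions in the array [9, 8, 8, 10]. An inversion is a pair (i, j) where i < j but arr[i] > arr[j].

Finding inversions in [9, 8, 8, 10]:

(0, 1): arr[0]=9 > arr[1]=8
(0, 2): arr[0]=9 > arr[2]=8

Total inversions: 2

The array has 2 inversion(s): (0,1), (0,2). Each pair (i,j) satisfies i < j and arr[i] > arr[j].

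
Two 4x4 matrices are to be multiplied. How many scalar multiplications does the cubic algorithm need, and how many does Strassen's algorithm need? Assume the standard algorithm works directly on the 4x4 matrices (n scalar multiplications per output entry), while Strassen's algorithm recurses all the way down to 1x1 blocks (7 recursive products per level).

Matrix multiplication for 4x4 matrices:

Standard algorithm: 4^3 = 64 multiplications
Strassen's algorithm: 7^(log2(4)) = 7^2 = 49 multiplications
Savings: 64 - 49 = 15 multiplications

Standard: 64 multiplications (4^3). Strassen: 49 multiplications (7^2). Strassen reduces 8 recursive multiplications to 7 at each level.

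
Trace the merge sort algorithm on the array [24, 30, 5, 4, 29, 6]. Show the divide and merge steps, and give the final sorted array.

Merge sort trace:

Split: [24, 30, 5, 4, 29, 6] -> [24, 30, 5] and [4, 29, 6]
  Split: [24, 30, 5] -> [24] and [30, 5]
    Split: [30, 5] -> [30] and [5]
    Merge: [30] + [5] -> [5, 30]
  Merge: [24] + [5, 30] -> [5, 24, 30]
  Split: [4, 29, 6] -> [4] and [29, 6]
    Split: [29, 6] -> [29] and [6]
    Merge: [29] + [6] -> [6, 29]
  Merge: [4] + [6, 29] -> [4, 6, 29]
Merge: [5, 24, 30] + [4, 6, 29] -> [4, 5, 6, 24, 29, 30]

Final sorted array: [4, 5, 6, 24, 29, 30]

The merge sort proceeds by recursively splitting the array and merging sorted halves.
After all merges, the sorted array is [4, 5, 6, 24, 29, 30].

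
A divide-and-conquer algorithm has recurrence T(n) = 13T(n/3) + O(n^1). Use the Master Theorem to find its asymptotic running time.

Master Theorem for T(n) = 13T(n/3) + O(n^1):

a = 13, b = 3, c = 1
log_b(a) = log_3(13) = 2.3347

Case 1: c = 1 < log_3(13) = 2.3347
T(n) = O(n^(log_3 13))

For T(n) = 13T(n/3) + O(n^1): log_3(13) = 2.3347. This is Case 1 of the Master Theorem (c < log_b(a), work dominated by leaves), giving O(n^(log_3 13)).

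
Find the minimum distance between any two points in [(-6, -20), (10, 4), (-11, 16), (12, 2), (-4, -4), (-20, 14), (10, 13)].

Computing all pairwise distances among 7 points:

d((-6, -20), (10, 4)) = 28.8444
d((-6, -20), (-11, 16)) = 36.3456
d((-6, -20), (12, 2)) = 28.4253
d((-6, -20), (-4, -4)) = 16.1245
d((-6, -20), (-20, 14)) = 36.7696
d((-6, -20), (10, 13)) = 36.6742
d((10, 4), (-11, 16)) = 24.1868
d((10, 4), (12, 2)) = 2.8284 <-- minimum
d((10, 4), (-4, -4)) = 16.1245
d((10, 4), (-20, 14)) = 31.6228
d((10, 4), (10, 13)) = 9.0
d((-11, 16), (12, 2)) = 26.9258
d((-11, 16), (-4, -4)) = 21.1896
d((-11, 16), (-20, 14)) = 9.2195
d((-11, 16), (10, 13)) = 21.2132
d((12, 2), (-4, -4)) = 17.088
d((12, 2), (-20, 14)) = 34.176
d((12, 2), (10, 13)) = 11.1803
d((-4, -4), (-20, 14)) = 24.0832
d((-4, -4), (10, 13)) = 22.0227
d((-20, 14), (10, 13)) = 30.0167

Closest pair: (10, 4) and (12, 2) with distance 2.8284

The closest pair is (10, 4) and (12, 2) with Euclidean distance 2.8284. For 7 points, brute-force pairwise comparison is shown above. For large n, the divide-and-conquer algorithm (sort by x, recurse on halves, check the dividing strip) achieves O(n log n).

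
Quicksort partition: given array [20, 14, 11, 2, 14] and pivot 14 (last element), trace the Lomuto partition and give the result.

Lomuto partition with pivot = 14:

Initial array: [20, 14, 11, 2, 14]

arr[0]=20 > 14: no swap
arr[1]=14 <= 14: swap with position 0, array becomes [14, 20, 11, 2, 14]
arr[2]=11 <= 14: swap with position 1, array becomes [14, 11, 20, 2, 14]
arr[3]=2 <= 14: swap with position 2, array becomes [14, 11, 2, 20, 14]

Place pivot at position 3: [14, 11, 2, 14, 20]
Pivot position: 3

After partitioning with pivot 14, the array becomes [14, 11, 2, 14, 20]. The pivot is placed at index 3. All elements to the left of the pivot are <= 14, and all elements to the right are > 14.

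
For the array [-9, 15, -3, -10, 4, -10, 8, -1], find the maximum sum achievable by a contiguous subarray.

Using Kadane's algorithm on [-9, 15, -3, -10, 4, -10, 8, -1]:

Scanning through the array:
Position 1 (value 15): max_ending_here = 15, max_so_far = 15
Position 2 (value -3): max_ending_here = 12, max_so_far = 15
Position 3 (value -10): max_ending_here = 2, max_so_far = 15
Position 4 (value 4): max_ending_here = 6, max_so_far = 15
Position 5 (value -10): max_ending_here = -4, max_so_far = 15
Position 6 (value 8): max_ending_here = 8, max_so_far = 15
Position 7 (value -1): max_ending_here = 7, max_so_far = 15

Maximum subarray: [15]
Maximum sum: 15

The maximum subarray is [15] with sum 15. This subarray runs from index 1 to index 1.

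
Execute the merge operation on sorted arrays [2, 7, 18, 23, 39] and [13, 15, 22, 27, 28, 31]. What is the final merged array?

Merging process:

Compare 2 vs 13: take 2 from left. Merged: [2]
Compare 7 vs 13: take 7 from left. Merged: [2, 7]
Compare 18 vs 13: take 13 from right. Merged: [2, 7, 13]
Compare 18 vs 15: take 15 from right. Merged: [2, 7, 13, 15]
Compare 18 vs 22: take 18 from left. Merged: [2, 7, 13, 15, 18]
Compare 23 vs 22: take 22 from right. Merged: [2, 7, 13, 15, 18, 22]
Compare 23 vs 27: take 23 from left. Merged: [2, 7, 13, 15, 18, 22, 23]
Compare 39 vs 27: take 27 from right. Merged: [2, 7, 13, 15, 18, 22, 23, 27]
Compare 39 vs 28: take 28 from right. Merged: [2, 7, 13, 15, 18, 22, 23, 27, 28]
Compare 39 vs 31: take 31 from right. Merged: [2, 7, 13, 15, 18, 22, 23, 27, 28, 31]
Append remaining from left: [39]. Merged: [2, 7, 13, 15, 18, 22, 23, 27, 28, 31, 39]

Final merged array: [2, 7, 13, 15, 18, 22, 23, 27, 28, 31, 39]
Total comparisons: 10

The merged array is [2, 7, 13, 15, 18, 22, 23, 27, 28, 31, 39], requiring 10 comparisons. The merge step runs in O(n) time where n is the total number of elements.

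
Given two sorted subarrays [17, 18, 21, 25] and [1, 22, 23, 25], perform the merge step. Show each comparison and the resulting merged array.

Merging process:

Compare 17 vs 1: take 1 from right. Merged: [1]
Compare 17 vs 22: take 17 from left. Merged: [1, 17]
Compare 18 vs 22: take 18 from left. Merged: [1, 17, 18]
Compare 21 vs 22: take 21 from left. Merged: [1, 17, 18, 21]
Compare 25 vs 22: take 22 from right. Merged: [1, 17, 18, 21, 22]
Compare 25 vs 23: take 23 from right. Merged: [1, 17, 18, 21, 22, 23]
Compare 25 vs 25: take 25 from left. Merged: [1, 17, 18, 21, 22, 23, 25]
Append remaining from right: [25]. Merged: [1, 17, 18, 21, 22, 23, 25, 25]

Final merged array: [1, 17, 18, 21, 22, 23, 25, 25]
Total comparisons: 7

The merged array is [1, 17, 18, 21, 22, 23, 25, 25], requiring 7 comparisons. The merge step runs in O(n) time where n is the total number of elements.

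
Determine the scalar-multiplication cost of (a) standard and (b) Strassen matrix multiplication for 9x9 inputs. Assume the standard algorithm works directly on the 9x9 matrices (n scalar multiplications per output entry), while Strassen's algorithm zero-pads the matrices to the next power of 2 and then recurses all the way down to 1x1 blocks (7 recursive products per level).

Matrix multiplication for 9x9 matrices:

Strassen's algorithm requires power-of-2 dimensions. Pad 9x9 to 16x16 (next power of 2).

Standard algorithm: 9^3 = 729 multiplications
Strassen's algorithm: 7^(log2(16)) = 7^4 = 2401 multiplications
Difference: 729 - 2401 = -1672 (Strassen uses MORE here due to padding overhead — for small or just-over-power-of-2 n, padding can outweigh the per-level savings)

Standard: 729 multiplications (9^3). Strassen: 2401 multiplications (7^4, after padding to 16x16). Strassen reduces 8 recursive multiplications to 7 at each level.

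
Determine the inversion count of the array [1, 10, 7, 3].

Finding inversions in [1, 10, 7, 3]:

(1, 2): arr[1]=10 > arr[2]=7
(1, 3): arr[1]=10 > arr[3]=3
(2, 3): arr[2]=7 > arr[3]=3

Total inversions: 3

The array has 3 inversion(s): (1,2), (1,3), (2,3). Each pair (i,j) satisfies i < j and arr[i] > arr[j].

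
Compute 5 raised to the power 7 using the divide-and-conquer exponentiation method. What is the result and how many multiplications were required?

Computing 5^7 by squaring (build up from 5^1; each line after the first costs one multiplication):

5^1 = 5
5^2 = (5^1)^2 = 5^2 = 25
5^3 = 5 * 5^2 = 5 * 25 = 125
5^6 = (5^3)^2 = 125^2 = 15625
5^7 = 5 * 5^6 = 5 * 15625 = 78125

Result: 78125
Multiplications needed: 4 (4 lines after 5^1)

5^7 = 78125. Using exponentiation by squaring, this requires 4 multiplications. The key idea: if the exponent is even, square the half-power; if odd, multiply by the base once.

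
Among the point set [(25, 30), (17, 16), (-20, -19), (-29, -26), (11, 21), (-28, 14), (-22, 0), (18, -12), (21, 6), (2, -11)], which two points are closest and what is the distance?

Computing all pairwise distances among 10 points:

d((25, 30), (17, 16)) = 16.1245
d((25, 30), (-20, -19)) = 66.5282
d((25, 30), (-29, -26)) = 77.7946
d((25, 30), (11, 21)) = 16.6433
d((25, 30), (-28, 14)) = 55.3624
d((25, 30), (-22, 0)) = 55.7584
d((25, 30), (18, -12)) = 42.5793
d((25, 30), (21, 6)) = 24.3311
d((25, 30), (2, -11)) = 47.0106
d((17, 16), (-20, -19)) = 50.9313
d((17, 16), (-29, -26)) = 62.2896
d((17, 16), (11, 21)) = 7.8102 <-- minimum
d((17, 16), (-28, 14)) = 45.0444
d((17, 16), (-22, 0)) = 42.1545
d((17, 16), (18, -12)) = 28.0179
d((17, 16), (21, 6)) = 10.7703
d((17, 16), (2, -11)) = 30.8869
d((-20, -19), (-29, -26)) = 11.4018
d((-20, -19), (11, 21)) = 50.6063
d((-20, -19), (-28, 14)) = 33.9559
d((-20, -19), (-22, 0)) = 19.105
d((-20, -19), (18, -12)) = 38.6394
d((-20, -19), (21, 6)) = 48.0208
d((-20, -19), (2, -11)) = 23.4094
d((-29, -26), (11, 21)) = 61.7171
d((-29, -26), (-28, 14)) = 40.0125
d((-29, -26), (-22, 0)) = 26.9258
d((-29, -26), (18, -12)) = 49.0408
d((-29, -26), (21, 6)) = 59.3633
d((-29, -26), (2, -11)) = 34.4384
d((11, 21), (-28, 14)) = 39.6232
d((11, 21), (-22, 0)) = 39.1152
d((11, 21), (18, -12)) = 33.7343
d((11, 21), (21, 6)) = 18.0278
d((11, 21), (2, -11)) = 33.2415
d((-28, 14), (-22, 0)) = 15.2315
d((-28, 14), (18, -12)) = 52.8394
d((-28, 14), (21, 6)) = 49.6488
d((-28, 14), (2, -11)) = 39.0512
d((-22, 0), (18, -12)) = 41.7612
d((-22, 0), (21, 6)) = 43.4166
d((-22, 0), (2, -11)) = 26.4008
d((18, -12), (21, 6)) = 18.2483
d((18, -12), (2, -11)) = 16.0312
d((21, 6), (2, -11)) = 25.4951

Closest pair: (17, 16) and (11, 21) with distance 7.8102

The closest pair is (17, 16) and (11, 21) with Euclidean distance 7.8102. For 10 points, brute-force pairwise comparison is shown above. For large n, the divide-and-conquer algorithm (sort by x, recurse on halves, check the dividing strip) achieves O(n log n).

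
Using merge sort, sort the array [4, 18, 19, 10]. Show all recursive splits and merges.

Merge sort trace:

Split: [4, 18, 19, 10] -> [4, 18] and [19, 10]
  Split: [4, 18] -> [4] and [18]
  Merge: [4] + [18] -> [4, 18]
  Split: [19, 10] -> [19] and [10]
  Merge: [19] + [10] -> [10, 19]
Merge: [4, 18] + [10, 19] -> [4, 10, 18, 19]

Final sorted array: [4, 10, 18, 19]

The merge sort proceeds by recursively splitting the array and merging sorted halves.
After all merges, the sorted array is [4, 10, 18, 19].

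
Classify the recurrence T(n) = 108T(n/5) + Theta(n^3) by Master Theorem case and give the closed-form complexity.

Master Theorem for T(n) = 108T(n/5) + O(n^3):

a = 108, b = 5, c = 3
log_b(a) = log_5(108) = 2.9092

Case 3: c = 3 > log_5(108) = 2.9092
T(n) = O(n^3) = O(n^3)

For T(n) = 108T(n/5) + O(n^3): log_5(108) = 2.9092. This is Case 3 of the Master Theorem (c > log_b(a), work dominated by root), giving O(n^3).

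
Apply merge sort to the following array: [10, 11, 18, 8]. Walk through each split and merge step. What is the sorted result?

Merge sort trace:

Split: [10, 11, 18, 8] -> [10, 11] and [18, 8]
  Split: [10, 11] -> [10] and [11]
  Merge: [10] + [11] -> [10, 11]
  Split: [18, 8] -> [18] and [8]
  Merge: [18] + [8] -> [8, 18]
Merge: [10, 11] + [8, 18] -> [8, 10, 11, 18]

Final sorted array: [8, 10, 11, 18]

The merge sort proceeds by recursively splitting the array and merging sorted halves.
After all merges, the sorted array is [8, 10, 11, 18].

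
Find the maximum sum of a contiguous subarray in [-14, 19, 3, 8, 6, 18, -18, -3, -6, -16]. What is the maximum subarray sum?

Using Kadane's algorithm on [-14, 19, 3, 8, 6, 18, -18, -3, -6, -16]:

Scanning through the array:
Position 1 (value 19): max_ending_here = 19, max_so_far = 19
Position 2 (value 3): max_ending_here = 22, max_so_far = 22
Position 3 (value 8): max_ending_here = 30, max_so_far = 30
Position 4 (value 6): max_ending_here = 36, max_so_far = 36
Position 5 (value 18): max_ending_here = 54, max_so_far = 54
Position 6 (value -18): max_ending_here = 36, max_so_far = 54
Position 7 (value -3): max_ending_here = 33, max_so_far = 54
Position 8 (value -6): max_ending_here = 27, max_so_far = 54
Position 9 (value -16): max_ending_here = 11, max_so_far = 54

Maximum subarray: [19, 3, 8, 6, 18]
Maximum sum: 54

The maximum subarray is [19, 3, 8, 6, 18] with sum 54. This subarray runs from index 1 to index 5.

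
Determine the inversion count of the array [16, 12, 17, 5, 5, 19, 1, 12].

Finding inversions in [16, 12, 17, 5, 5, 19, 1, 12]:

(0, 1): arr[0]=16 > arr[1]=12
(0, 3): arr[0]=16 > arr[3]=5
(0, 4): arr[0]=16 > arr[4]=5
(0, 6): arr[0]=16 > arr[6]=1
(0, 7): arr[0]=16 > arr[7]=12
(1, 3): arr[1]=12 > arr[3]=5
(1, 4): arr[1]=12 > arr[4]=5
(1, 6): arr[1]=12 > arr[6]=1
(2, 3): arr[2]=17 > arr[3]=5
(2, 4): arr[2]=17 > arr[4]=5
(2, 6): arr[2]=17 > arr[6]=1
(2, 7): arr[2]=17 > arr[7]=12
(3, 6): arr[3]=5 > arr[6]=1
(4, 6): arr[4]=5 > arr[6]=1
(5, 6): arr[5]=19 > arr[6]=1
(5, 7): arr[5]=19 > arr[7]=12

Total inversions: 16

The array has 16 inversion(s): (0,1), (0,3), (0,4), (0,6), (0,7), (1,3), (1,4), (1,6), (2,3), (2,4), (2,6), (2,7), (3,6), (4,6), (5,6), (5,7). Each pair (i,j) satisfies i < j and arr[i] > arr[j].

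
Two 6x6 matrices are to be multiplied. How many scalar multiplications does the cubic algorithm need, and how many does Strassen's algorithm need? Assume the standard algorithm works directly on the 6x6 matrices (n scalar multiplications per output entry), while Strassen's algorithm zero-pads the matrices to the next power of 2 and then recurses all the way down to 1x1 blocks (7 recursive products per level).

Matrix multiplication for 6x6 matrices:

Strassen's algorithm requires power-of-2 dimensions. Pad 6x6 to 8x8 (next power of 2).

Standard algorithm: 6^3 = 216 multiplications
Strassen's algorithm: 7^(log2(8)) = 7^3 = 343 multiplications
Difference: 216 - 343 = -127 (Strassen uses MORE here due to padding overhead — for small or just-over-power-of-2 n, padding can outweigh the per-level savings)

Standard: 216 multiplications (6^3). Strassen: 343 multiplications (7^3, after padding to 8x8). Strassen reduces 8 recursive multiplications to 7 at each level.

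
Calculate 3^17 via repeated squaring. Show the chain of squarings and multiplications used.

Computing 3^17 by squaring (build up from 3^1; each line after the first costs one multiplication):

3^1 = 3
3^2 = (3^1)^2 = 3^2 = 9
3^4 = (3^2)^2 = 9^2 = 81
3^8 = (3^4)^2 = 81^2 = 6561
3^16 = (3^8)^2 = 6561^2 = 43046721
3^17 = 3 * 3^16 = 3 * 43046721 = 129140163

Result: 129140163
Multiplications needed: 5 (5 lines after 3^1)

3^17 = 129140163. Using exponentiation by squaring, this requires 5 multiplications. The key idea: if the exponent is even, square the half-power; if odd, multiply by the base once.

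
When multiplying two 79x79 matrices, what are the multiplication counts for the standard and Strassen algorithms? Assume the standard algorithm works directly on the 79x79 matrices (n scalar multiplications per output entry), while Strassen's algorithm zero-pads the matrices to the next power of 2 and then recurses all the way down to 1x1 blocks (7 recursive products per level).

Matrix multiplication for 79x79 matrices:

Strassen's algorithm requires power-of-2 dimensions. Pad 79x79 to 128x128 (next power of 2).

Standard algorithm: 79^3 = 493039 multiplications
Strassen's algorithm: 7^(log2(128)) = 7^7 = 823543 multiplications
Difference: 493039 - 823543 = -330504 (Strassen uses MORE here due to padding overhead — for small or just-over-power-of-2 n, padding can outweigh the per-level savings)

Standard: 493039 multiplications (79^3). Strassen: 823543 multiplications (7^7, after padding to 128x128). Strassen reduces 8 recursive multiplications to 7 at each level.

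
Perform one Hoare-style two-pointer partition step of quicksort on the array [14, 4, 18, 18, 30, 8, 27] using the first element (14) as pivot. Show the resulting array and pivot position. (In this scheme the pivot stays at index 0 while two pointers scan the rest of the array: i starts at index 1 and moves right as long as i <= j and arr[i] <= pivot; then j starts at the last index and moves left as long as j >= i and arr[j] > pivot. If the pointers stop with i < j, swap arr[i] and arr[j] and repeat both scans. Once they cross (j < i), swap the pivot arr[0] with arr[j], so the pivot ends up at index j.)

Hoare-style two-pointer partition with pivot = 14:

Initial array: [14, 4, 18, 18, 30, 8, 27]

Pointers start at i = 1, j = 6.
i stops at index 2 (arr[2]=18 > 14), j stops at index 5 (arr[5]=8 <= 14): swap arr[2] and arr[5], array becomes [14, 4, 8, 18, 30, 18, 27]
i ends at 3, j ends at 2: the pointers have crossed (j < i), so scanning stops.

Swap pivot arr[0] with arr[2] to place pivot at position 2: [8, 4, 14, 18, 30, 18, 27]
Pivot position: 2

After partitioning with pivot 14, the array becomes [8, 4, 14, 18, 30, 18, 27]. The pivot is placed at index 2. All elements to the left of the pivot are <= 14, and all elements to the right are > 14.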